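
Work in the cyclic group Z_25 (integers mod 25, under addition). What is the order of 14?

In Z_25, the order of an element a is n/gcd(a, n).
gcd(14, 25) = 1, so |⟨14⟩| = 25/1 = 25.

25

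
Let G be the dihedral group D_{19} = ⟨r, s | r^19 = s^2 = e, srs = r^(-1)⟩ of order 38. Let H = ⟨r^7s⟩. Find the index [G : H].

19

|⟨r^7s⟩| = 2 and |G| = 38.
By Lagrange, [G : H] = |G|/|H| = 38/2 = 19.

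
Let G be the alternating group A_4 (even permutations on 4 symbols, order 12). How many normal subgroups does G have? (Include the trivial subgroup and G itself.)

G has 10 subgroups. Checking conjugation-invariance by order — order 1: 1/1 normal; order 2: 0/3 normal; order 3: 0/4 normal; order 4: 1/1 normal; order 12: 1/1 normal.
Total normal subgroups: 3.

3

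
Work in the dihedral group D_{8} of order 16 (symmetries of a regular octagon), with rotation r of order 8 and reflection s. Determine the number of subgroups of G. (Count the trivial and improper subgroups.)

|G| = 16, so by Lagrange every subgroup order divides 16. Divisors: 1, 2, 4, 8, 16.
Subgroups by order — order 1: 1; order 2: 9; order 4: 5; order 8: 3; order 16: 1.
Total: 1 + 9 + 5 + 3 + 1 = 19.

19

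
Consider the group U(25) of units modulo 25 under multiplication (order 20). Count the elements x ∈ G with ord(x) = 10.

4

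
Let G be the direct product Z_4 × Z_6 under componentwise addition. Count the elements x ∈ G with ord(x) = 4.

4

An element (a,b) has order lcm(ord(a), ord(b)); count pairs with lcm equal to 4.
Enumerating gives 4 such elements.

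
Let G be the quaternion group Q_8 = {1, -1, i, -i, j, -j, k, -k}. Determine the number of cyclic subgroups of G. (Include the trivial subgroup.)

5

Group the elements of G by the cyclic subgroup they generate; each cyclic subgroup of order d accounts for φ(d) elements.
Cyclic subgroups by order — order 1: 1; order 2: 1; order 4: 3.
Total: 5.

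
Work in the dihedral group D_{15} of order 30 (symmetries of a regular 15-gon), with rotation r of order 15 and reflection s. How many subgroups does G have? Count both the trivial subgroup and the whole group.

28

|G| = 30, so by Lagrange every subgroup order divides 30. Divisors: 1, 2, 3, 5, 6, 10, 15, 30.
Subgroups by order — order 1: 1; order 2: 15; order 3: 1; order 5: 1; order 6: 5; order 10: 3; order 15: 1; order 30: 1.
Total: 1 + 15 + 1 + 1 + 5 + 3 + 1 + 1 = 28.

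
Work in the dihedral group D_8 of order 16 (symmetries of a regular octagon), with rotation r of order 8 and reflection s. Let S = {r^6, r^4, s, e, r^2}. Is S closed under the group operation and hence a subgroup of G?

No

|S| = 5 does not divide |G| = 16, so by Lagrange S is not a subgroup.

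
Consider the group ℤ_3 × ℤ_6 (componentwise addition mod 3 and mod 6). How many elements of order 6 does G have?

An element (a,b) has order lcm(ord(a), ord(b)); count pairs with lcm equal to 6.
Enumerating gives 8 such elements.

8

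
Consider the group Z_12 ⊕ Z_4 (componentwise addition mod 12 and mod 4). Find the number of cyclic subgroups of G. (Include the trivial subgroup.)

20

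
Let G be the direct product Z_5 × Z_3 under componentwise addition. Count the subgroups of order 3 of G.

1

|G| = 15 and 3 | 15, so subgroups of order 3 are possible by Lagrange.
The subgroups of order 3 are: {(0,0), (0,1), (0,2)}.
So G has 1 subgroup of order 3.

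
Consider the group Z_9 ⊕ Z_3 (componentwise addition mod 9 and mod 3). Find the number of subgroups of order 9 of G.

|G| = 27 and 9 | 27, so subgroups of order 9 are possible by Lagrange.
The subgroups of order 9 are: {(0,0), (0,1), (0,2), (3,0), (3,1), (3,2), (6,0), (6,1), (6,2)}; {(0,0), (1,0), (2,0), (3,0), (4,0), (5,0), (6,0), (7,0), (8,0)}; {(0,0), (1,1), (2,2), (3,0), (4,1), (5,2), (6,0), (7,1), (8,2)}; {(0,0), (1,2), (2,1), (3,0), (4,2), (5,1), (6,0), (7,2), (8,1)}.
So G has 4 subgroups of order 9.

4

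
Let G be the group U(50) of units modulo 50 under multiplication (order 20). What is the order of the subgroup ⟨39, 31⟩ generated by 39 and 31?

|⟨39⟩| = 10 and |⟨31⟩| = 5, so |H| is a multiple of lcm(10, 5) = 10 and divides |G| = 20.
Closing under the operation: H = {1, 9, 11, 19, 21, 29, 31, 39, 41, 49}, so |H| = 10.

10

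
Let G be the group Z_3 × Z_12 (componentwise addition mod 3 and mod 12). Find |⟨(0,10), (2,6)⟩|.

18

|⟨(0,10)⟩| = 6 and |⟨(2,6)⟩| = 6, so |H| is a multiple of lcm(6, 6) = 6 and divides |G| = 36.
Closing under the operation: H = {(0,0), (0,2), (0,4), (0,6), (0,8), (0,10), (1,0), (1,2), (1,4), (1,6), (1,8), (1,10), (2,0), (2,2), (2,4), (2,6), (2,8), (2,10)}, so |H| = 18.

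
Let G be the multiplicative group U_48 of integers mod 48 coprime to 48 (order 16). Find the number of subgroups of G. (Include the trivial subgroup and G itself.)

27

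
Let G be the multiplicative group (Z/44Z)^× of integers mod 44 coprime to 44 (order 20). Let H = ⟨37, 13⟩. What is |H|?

10

|⟨37⟩| = 5 and |⟨13⟩| = 10, so |H| is a multiple of lcm(5, 10) = 10 and divides |G| = 20.
Closing under the operation: H = {1, 5, 9, 13, 17, 21, 25, 29, 37, 41}, so |H| = 10.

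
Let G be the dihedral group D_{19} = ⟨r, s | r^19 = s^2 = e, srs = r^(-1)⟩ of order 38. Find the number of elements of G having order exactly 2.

Enumerating element orders in G gives 19 elements of order 2.

19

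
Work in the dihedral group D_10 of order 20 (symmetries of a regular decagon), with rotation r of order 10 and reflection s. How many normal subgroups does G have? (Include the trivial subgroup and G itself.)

7

G has 22 subgroups. Checking conjugation-invariance by order — order 1: 1/1 normal; order 2: 1/11 normal; order 4: 0/5 normal; order 5: 1/1 normal; order 10: 3/3 normal; order 20: 1/1 normal.
Total normal subgroups: 7.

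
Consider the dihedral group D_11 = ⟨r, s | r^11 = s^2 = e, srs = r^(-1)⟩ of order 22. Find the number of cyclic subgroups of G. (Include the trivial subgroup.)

A cyclic subgroup of order d is generated by each of its φ(d) elements of order d, so the cyclic subgroups of order d number (#elements of order d)/φ(d).
Cyclic subgroups by order — order 1: 1; order 2: 11; order 11: 1.
Total: 13.

13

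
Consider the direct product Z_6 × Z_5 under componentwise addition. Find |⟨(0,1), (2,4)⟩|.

15

|⟨(0,1)⟩| = 5 and |⟨(2,4)⟩| = 15, so |H| is a multiple of lcm(5, 15) = 15 and divides |G| = 30.
Closing under the operation: H = {(0,0), (0,1), (0,2), (0,3), (0,4), (2,0), (2,1), (2,2), (2,3), (2,4), (4,0), (4,1), (4,2), (4,3), (4,4)}, so |H| = 15.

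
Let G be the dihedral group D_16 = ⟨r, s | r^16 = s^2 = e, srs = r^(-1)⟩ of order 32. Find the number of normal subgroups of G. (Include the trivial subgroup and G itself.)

G has 36 subgroups. Checking conjugation-invariance by order — order 1: 1/1 normal; order 2: 1/17 normal; order 4: 1/9 normal; order 8: 1/5 normal; order 16: 3/3 normal; order 32: 1/1 normal.
Total normal subgroups: 8.

8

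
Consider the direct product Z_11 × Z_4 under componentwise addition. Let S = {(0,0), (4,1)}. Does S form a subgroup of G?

(4,1) ∈ S but its inverse (7,3) ∉ S, so S is not a subgroup.

No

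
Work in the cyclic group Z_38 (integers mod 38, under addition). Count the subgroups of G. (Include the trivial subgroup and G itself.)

A cyclic group of order 38 has exactly one subgroup for each divisor of 38.
Divisors of 38: 1, 2, 19, 38.
So Z_38 has 4 subgroups.

4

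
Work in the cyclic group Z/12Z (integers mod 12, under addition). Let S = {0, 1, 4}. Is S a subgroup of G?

1 ∈ S but its inverse 11 ∉ S, so S is not a subgroup.

No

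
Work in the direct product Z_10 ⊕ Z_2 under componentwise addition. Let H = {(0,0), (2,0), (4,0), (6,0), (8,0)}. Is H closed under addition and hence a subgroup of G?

|H| = 5 divides |G| = 20, consistent with Lagrange.
H contains the identity, every element's inverse is in H, and H is closed under +: it is a subgroup.
In fact H = ⟨(4,0)⟩.

Yes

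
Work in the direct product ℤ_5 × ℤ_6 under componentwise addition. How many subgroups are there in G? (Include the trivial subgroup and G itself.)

8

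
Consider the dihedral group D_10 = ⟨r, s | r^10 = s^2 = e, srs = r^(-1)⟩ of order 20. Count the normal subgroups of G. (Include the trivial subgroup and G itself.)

G has 22 subgroups. Checking conjugation-invariance by order — order 1: 1/1 normal; order 2: 1/11 normal; order 4: 0/5 normal; order 5: 1/1 normal; order 10: 3/3 normal; order 20: 1/1 normal.
Total normal subgroups: 7.

7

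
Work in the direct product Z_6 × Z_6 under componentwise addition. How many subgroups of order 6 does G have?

12

|G| = 36 and 6 | 36, so subgroups of order 6 are possible by Lagrange.
The subgroups of order 6 are: {(0,0), (0,1), (0,2), (0,3), (0,4), (0,5)}; {(0,0), (0,2), (0,4), (3,0), (3,2), (3,4)}; {(0,0), (0,2), (0,4), (3,1), (3,3), (3,5)}; {(0,0), (0,3), (2,0), (2,3), (4,0), (4,3)}; … (12 in all).
So G has 12 subgroups of order 6.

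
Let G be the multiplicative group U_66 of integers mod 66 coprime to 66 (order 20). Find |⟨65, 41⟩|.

|⟨65⟩| = 2 and |⟨41⟩| = 10, so |H| is a multiple of lcm(2, 10) = 10 and divides |G| = 20.
Closing under the operation: H = {1, 17, 25, 29, 31, 35, 37, 41, 49, 65}, so |H| = 10.

10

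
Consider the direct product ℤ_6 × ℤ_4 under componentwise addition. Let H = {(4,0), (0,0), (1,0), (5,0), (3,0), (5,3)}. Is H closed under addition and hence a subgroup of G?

(4,0) ∈ H but its inverse (2,0) ∉ H, so H is not a subgroup.

No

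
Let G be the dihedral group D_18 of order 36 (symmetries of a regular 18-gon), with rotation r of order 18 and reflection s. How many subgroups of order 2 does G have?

|G| = 36 and 2 | 36, so subgroups of order 2 are possible by Lagrange.
The subgroups of order 2 are: {e, r^10s}; {e, r^11s}; {e, r^12s}; {e, r^13s}; … (19 in all).
So G has 19 subgroups of order 2.

19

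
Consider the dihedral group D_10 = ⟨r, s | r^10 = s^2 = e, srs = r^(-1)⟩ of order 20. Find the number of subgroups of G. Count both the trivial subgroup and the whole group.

|G| = 20, so by Lagrange every subgroup order divides 20. Divisors: 1, 2, 4, 5, 10, 20.
Subgroups by order — order 1: 1; order 2: 11; order 4: 5; order 5: 1; order 10: 3; order 20: 1.
Total: 1 + 11 + 5 + 1 + 3 + 1 = 22.

22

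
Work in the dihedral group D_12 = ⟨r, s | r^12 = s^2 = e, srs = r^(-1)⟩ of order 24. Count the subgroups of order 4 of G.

7

|G| = 24 and 4 | 24, so subgroups of order 4 are possible by Lagrange.
The subgroups of order 4 are: {e, r^6, r^4s, r^10s}; {e, r^6, r^5s, r^11s}; {e, r^6, r^2s, r^8s}; {e, r^3, r^6, r^9}; … (7 in all).
So G has 7 subgroups of order 4.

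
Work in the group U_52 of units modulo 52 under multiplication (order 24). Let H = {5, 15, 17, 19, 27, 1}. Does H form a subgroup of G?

No

17 ∈ H but its inverse 49 ∉ H, so H is not a subgroup.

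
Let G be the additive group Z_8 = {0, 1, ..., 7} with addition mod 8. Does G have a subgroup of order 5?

No

5 does not divide |G| = 8, so by Lagrange no subgroup of order 5 exists.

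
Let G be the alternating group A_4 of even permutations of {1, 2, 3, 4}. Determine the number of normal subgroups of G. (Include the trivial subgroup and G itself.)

3

G has 10 subgroups. Checking conjugation-invariance by order — order 1: 1/1 normal; order 2: 0/3 normal; order 3: 0/4 normal; order 4: 1/1 normal; order 12: 1/1 normal.
Total normal subgroups: 3.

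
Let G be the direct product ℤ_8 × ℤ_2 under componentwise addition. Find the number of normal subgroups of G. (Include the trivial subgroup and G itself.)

11

G is abelian, so every subgroup is normal.
G has 11 subgroups in total, hence 11 normal subgroups.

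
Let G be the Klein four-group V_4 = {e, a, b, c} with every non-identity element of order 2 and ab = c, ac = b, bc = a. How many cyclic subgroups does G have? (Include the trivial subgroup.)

4

A cyclic subgroup of order d is generated by each of its φ(d) elements of order d, so the cyclic subgroups of order d number (#elements of order d)/φ(d).
Cyclic subgroups by order — order 1: 1; order 2: 3.
Total: 4.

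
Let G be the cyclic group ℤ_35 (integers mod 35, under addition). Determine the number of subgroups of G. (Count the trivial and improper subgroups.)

Subgroups of the cyclic group ℤ_35 correspond bijectively to divisors of 35.
Divisors of 35: 1, 5, 7, 35.
So ℤ_35 has 4 subgroups.

4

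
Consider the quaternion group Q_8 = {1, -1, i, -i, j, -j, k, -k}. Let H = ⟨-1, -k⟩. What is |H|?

4

|⟨-1⟩| = 2 and |⟨-k⟩| = 4, so |H| is a multiple of lcm(2, 4) = 4 and divides |G| = 8.
Closing under the operation: H = {1, -1, k, -k}, so |H| = 4.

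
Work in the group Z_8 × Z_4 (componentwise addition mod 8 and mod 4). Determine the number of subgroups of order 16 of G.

3

|G| = 32 and 16 | 32, so subgroups of order 16 are possible by Lagrange.
The subgroups of order 16 are: {(0,0), (0,1), (0,2), (0,3), (2,0), (2,1), (2,2), (2,3), (4,0), (4,1), (4,2), (4,3), (6,0), (6,1), (6,2), (6,3)}; {(0,0), (0,2), (1,0), (1,2), (2,0), (2,2), (3,0), (3,2), (4,0), (4,2), (5,0), (5,2), (6,0), (6,2), (7,0), (7,2)}; {(0,0), (0,2), (1,1), (1,3), (2,0), (2,2), (3,1), (3,3), (4,0), (4,2), (5,1), (5,3), (6,0), (6,2), (7,1), (7,3)}.
So G has 3 subgroups of order 16.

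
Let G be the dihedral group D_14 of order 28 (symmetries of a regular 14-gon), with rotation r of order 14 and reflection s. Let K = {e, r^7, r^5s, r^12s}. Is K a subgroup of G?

Yes

|K| = 4 divides |G| = 28, consistent with Lagrange.
K contains the identity, every element's inverse is in K, and K is closed under ·: it is a subgroup.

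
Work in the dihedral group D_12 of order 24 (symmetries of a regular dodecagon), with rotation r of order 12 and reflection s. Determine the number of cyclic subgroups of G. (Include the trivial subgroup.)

18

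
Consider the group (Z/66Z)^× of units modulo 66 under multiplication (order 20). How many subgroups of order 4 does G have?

1

|G| = 20 and 4 | 20, so subgroups of order 4 are possible by Lagrange.
The subgroups of order 4 are: {1, 23, 43, 65}.
So G has 1 subgroup of order 4.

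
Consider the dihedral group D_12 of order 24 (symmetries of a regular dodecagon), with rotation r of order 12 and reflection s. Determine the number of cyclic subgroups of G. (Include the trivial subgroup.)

18

A cyclic subgroup of order d is generated by each of its φ(d) elements of order d, so the cyclic subgroups of order d number (#elements of order d)/φ(d).
Cyclic subgroups by order — order 1: 1; order 2: 13; order 3: 1; order 4: 1; order 6: 1; order 12: 1.
Total: 18.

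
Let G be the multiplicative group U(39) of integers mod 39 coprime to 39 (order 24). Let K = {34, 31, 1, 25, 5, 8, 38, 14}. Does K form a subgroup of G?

|K| = 8 divides |G| = 24, consistent with Lagrange.
K contains the identity, every element's inverse is in K, and K is closed under ·: it is a subgroup.

Yes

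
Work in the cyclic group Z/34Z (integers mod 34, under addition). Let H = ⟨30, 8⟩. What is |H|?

|⟨30⟩| = 17 and |⟨8⟩| = 17, so |H| is a multiple of lcm(17, 17) = 17 and divides |G| = 34.
Closing under the operation: H = {0, 2, 4, 6, 8, 10, 12, 14, 16, 18, 20, 22, 24, 26, 28, 30, 32}, so |H| = 17.

17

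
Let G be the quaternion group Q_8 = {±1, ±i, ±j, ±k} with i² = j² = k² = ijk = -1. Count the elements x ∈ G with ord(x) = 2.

1

The elements of order 2 are: -1.
That's 1.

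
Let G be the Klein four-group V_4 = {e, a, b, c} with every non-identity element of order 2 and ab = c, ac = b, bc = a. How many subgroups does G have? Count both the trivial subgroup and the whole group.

5

|G| = 4, so by Lagrange every subgroup order divides 4. Divisors: 1, 2, 4.
Subgroups by order — order 1: 1; order 2: 3; order 4: 1.
Total: 1 + 3 + 1 = 5.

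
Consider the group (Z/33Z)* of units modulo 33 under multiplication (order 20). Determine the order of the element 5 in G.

10

Compute successive powers of 5 mod 33: 5, 25, 26, 31, 23, 16, 14, 4, …; 5^10 ≡ 1 (mod 33).
So |⟨5⟩| = 10.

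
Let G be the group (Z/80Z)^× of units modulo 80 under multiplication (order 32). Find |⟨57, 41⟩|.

8

|⟨57⟩| = 4 and |⟨41⟩| = 2, so |H| is a multiple of lcm(4, 2) = 4 and divides |G| = 32.
Closing under the operation: H = {1, 9, 17, 33, 41, 49, 57, 73}, so |H| = 8.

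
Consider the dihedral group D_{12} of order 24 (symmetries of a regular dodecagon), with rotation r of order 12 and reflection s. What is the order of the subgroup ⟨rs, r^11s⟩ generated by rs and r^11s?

12

|⟨rs⟩| = 2 and |⟨r^11s⟩| = 2, so |H| is a multiple of lcm(2, 2) = 2 and divides |G| = 24.
Closing under the operation: H = {e, r^2, r^4, r^6, r^8, r^10, rs, r^3s, r^5s, r^7s, r^9s, r^11s}, so |H| = 12.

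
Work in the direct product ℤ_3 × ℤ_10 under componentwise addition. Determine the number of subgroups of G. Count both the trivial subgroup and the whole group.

8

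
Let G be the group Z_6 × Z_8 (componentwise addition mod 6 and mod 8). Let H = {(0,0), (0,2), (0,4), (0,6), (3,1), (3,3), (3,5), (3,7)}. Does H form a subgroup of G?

|H| = 8 divides |G| = 48, consistent with Lagrange.
H contains the identity, every element's inverse is in H, and H is closed under +: it is a subgroup.
In fact H = ⟨(3,1)⟩.

Yes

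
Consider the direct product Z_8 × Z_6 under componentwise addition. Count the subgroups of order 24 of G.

3

|G| = 48 and 24 | 48, so subgroups of order 24 are possible by Lagrange.
The subgroups of order 24 are: {(0,0), (0,1), (0,2), (0,3), (0,4), (0,5), (2,0), (2,1), (2,2), (2,3), (2,4), (2,5), (4,0), (4,1), (4,2), (4,3), (4,4), (4,5), (6,0), (6,1), (6,2), (6,3), (6,4), (6,5)}; {(0,0), (0,2), (0,4), (1,0), (1,2), (1,4), (2,0), (2,2), (2,4), (3,0), (3,2), (3,4), (4,0), (4,2), (4,4), (5,0), (5,2), (5,4), (6,0), (6,2), (6,4), (7,0), (7,2), (7,4)}; {(0,0), (0,2), (0,4), (1,1), (1,3), (1,5), (2,0), (2,2), (2,4), (3,1), (3,3), (3,5), (4,0), (4,2), (4,4), (5,1), (5,3), (5,5), (6,0), (6,2), (6,4), (7,1), (7,3), (7,5)}.
So G has 3 subgroups of order 24.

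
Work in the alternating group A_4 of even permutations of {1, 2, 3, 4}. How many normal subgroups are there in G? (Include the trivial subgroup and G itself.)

G has 10 subgroups. Checking conjugation-invariance by order — order 1: 1/1 normal; order 2: 0/3 normal; order 3: 0/4 normal; order 4: 1/1 normal; order 12: 1/1 normal.
Total normal subgroups: 3.

3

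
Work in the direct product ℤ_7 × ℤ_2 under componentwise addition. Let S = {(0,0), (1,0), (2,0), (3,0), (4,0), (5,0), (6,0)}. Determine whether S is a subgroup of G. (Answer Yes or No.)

Yes

|S| = 7 divides |G| = 14, consistent with Lagrange.
S contains the identity, every element's inverse is in S, and S is closed under +: it is a subgroup.
In fact S = ⟨(4,0)⟩.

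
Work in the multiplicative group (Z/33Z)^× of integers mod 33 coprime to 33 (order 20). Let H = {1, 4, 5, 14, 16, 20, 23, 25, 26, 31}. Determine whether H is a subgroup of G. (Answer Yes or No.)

|H| = 10 divides |G| = 20, consistent with Lagrange.
H contains the identity, every element's inverse is in H, and H is closed under ·: it is a subgroup.
In fact H = ⟨5⟩.

Yes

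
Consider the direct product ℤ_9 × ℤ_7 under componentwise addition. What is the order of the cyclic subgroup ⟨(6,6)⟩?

The order of (6,6) in Z_9 × Z_7 is lcm(ord(6) in Z_9, ord(6) in Z_7).
ord(6) = 3 and ord(6) = 7, so |⟨(6,6)⟩| = lcm(3, 7) = 21.

21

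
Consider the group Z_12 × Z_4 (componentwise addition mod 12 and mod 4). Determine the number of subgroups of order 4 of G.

7

|G| = 48 and 4 | 48, so subgroups of order 4 are possible by Lagrange.
The subgroups of order 4 are: {(0,0), (0,1), (0,2), (0,3)}; {(0,0), (0,2), (6,0), (6,2)}; {(0,0), (0,2), (6,1), (6,3)}; {(0,0), (3,0), (6,0), (9,0)}; … (7 in all).
So G has 7 subgroups of order 4.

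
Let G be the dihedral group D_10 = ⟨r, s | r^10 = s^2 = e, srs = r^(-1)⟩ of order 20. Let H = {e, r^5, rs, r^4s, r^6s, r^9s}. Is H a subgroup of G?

|H| = 6 does not divide |G| = 20, so by Lagrange H is not a subgroup.

No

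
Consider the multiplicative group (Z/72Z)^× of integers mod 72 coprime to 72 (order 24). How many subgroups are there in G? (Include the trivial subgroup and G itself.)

32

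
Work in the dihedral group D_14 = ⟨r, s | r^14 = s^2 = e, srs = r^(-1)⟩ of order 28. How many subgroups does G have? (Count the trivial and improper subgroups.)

28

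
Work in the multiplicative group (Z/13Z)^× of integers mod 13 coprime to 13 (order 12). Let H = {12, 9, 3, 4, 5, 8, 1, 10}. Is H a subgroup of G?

|H| = 8 does not divide |G| = 12, so by Lagrange H is not a subgroup.

No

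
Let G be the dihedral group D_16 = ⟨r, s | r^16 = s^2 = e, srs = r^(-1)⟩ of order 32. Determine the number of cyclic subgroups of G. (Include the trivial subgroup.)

Group the elements of G by the cyclic subgroup they generate; each cyclic subgroup of order d accounts for φ(d) elements.
Cyclic subgroups by order — order 1: 1; order 2: 17; order 4: 1; order 8: 1; order 16: 1.
Total: 21.

21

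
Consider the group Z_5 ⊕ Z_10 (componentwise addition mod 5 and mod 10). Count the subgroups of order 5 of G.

6

|G| = 50 and 5 | 50, so subgroups of order 5 are possible by Lagrange.
The subgroups of order 5 are: {(0,0), (0,2), (0,4), (0,6), (0,8)}; {(0,0), (1,0), (2,0), (3,0), (4,0)}; {(0,0), (1,2), (2,4), (3,6), (4,8)}; {(0,0), (1,4), (2,8), (3,2), (4,6)}; … (6 in all).
So G has 6 subgroups of order 5.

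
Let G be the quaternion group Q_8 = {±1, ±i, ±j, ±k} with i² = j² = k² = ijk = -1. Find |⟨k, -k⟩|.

4

|⟨k⟩| = 4 and |⟨-k⟩| = 4, so |H| is a multiple of lcm(4, 4) = 4 and divides |G| = 8.
Closing under the operation: H = {1, -1, k, -k}, so |H| = 4.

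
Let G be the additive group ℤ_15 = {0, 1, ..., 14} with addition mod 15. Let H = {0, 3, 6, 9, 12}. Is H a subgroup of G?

Yes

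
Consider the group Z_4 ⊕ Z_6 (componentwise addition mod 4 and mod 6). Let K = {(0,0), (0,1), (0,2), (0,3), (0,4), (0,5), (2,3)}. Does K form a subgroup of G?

No

|K| = 7 does not divide |G| = 24, so by Lagrange K is not a subgroup.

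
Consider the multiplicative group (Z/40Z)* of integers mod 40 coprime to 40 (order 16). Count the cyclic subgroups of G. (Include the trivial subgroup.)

Each element a generates a cyclic subgroup ⟨a⟩; distinct elements may generate the same one (a cyclic group of order d has φ(d) generators).
Cyclic subgroups by order — order 1: 1; order 2: 7; order 4: 4.
Total: 12.

12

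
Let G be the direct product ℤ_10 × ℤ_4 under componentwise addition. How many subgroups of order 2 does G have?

3

|G| = 40 and 2 | 40, so subgroups of order 2 are possible by Lagrange.
The subgroups of order 2 are: {(0,0), (0,2)}; {(0,0), (5,0)}; {(0,0), (5,2)}.
So G has 3 subgroups of order 2.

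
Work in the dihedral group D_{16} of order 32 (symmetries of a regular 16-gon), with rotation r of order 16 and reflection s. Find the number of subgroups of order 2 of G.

|G| = 32 and 2 | 32, so subgroups of order 2 are possible by Lagrange.
The subgroups of order 2 are: {e, r^10s}; {e, r^11s}; {e, r^12s}; {e, r^13s}; … (17 in all).
So G has 17 subgroups of order 2.

17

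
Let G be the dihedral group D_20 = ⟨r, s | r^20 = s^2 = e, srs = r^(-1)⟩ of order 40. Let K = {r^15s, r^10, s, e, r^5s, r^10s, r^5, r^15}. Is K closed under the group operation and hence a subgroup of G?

Yes

|K| = 8 divides |G| = 40, consistent with Lagrange.
K contains the identity, every element's inverse is in K, and K is closed under ·: it is a subgroup.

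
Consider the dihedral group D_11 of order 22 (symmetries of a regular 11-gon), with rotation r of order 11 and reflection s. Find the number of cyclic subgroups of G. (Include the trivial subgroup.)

13

A cyclic subgroup of order d is generated by each of its φ(d) elements of order d, so the cyclic subgroups of order d number (#elements of order d)/φ(d).
Cyclic subgroups by order — order 1: 1; order 2: 11; order 11: 1.
Total: 13.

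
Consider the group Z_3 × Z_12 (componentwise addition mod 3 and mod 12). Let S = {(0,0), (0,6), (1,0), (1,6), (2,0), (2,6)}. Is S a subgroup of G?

Yes

|S| = 6 divides |G| = 36, consistent with Lagrange.
S contains the identity, every element's inverse is in S, and S is closed under +: it is a subgroup.
In fact S = ⟨(2,6)⟩.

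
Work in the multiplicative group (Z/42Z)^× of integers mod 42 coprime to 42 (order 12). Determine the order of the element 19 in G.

Compute successive powers of 19 mod 42: 19, 25, 13, 37, 31, 1; 19^6 ≡ 1 (mod 42).
So |⟨19⟩| = 6.

6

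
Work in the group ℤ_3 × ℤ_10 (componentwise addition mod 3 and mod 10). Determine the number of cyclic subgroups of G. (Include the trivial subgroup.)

8

A cyclic subgroup of order d is generated by each of its φ(d) elements of order d, so the cyclic subgroups of order d number (#elements of order d)/φ(d).
Cyclic subgroups by order — order 1: 1; order 2: 1; order 3: 1; order 5: 1; order 6: 1; order 10: 1; order 15: 1; order 30: 1.
Total: 8.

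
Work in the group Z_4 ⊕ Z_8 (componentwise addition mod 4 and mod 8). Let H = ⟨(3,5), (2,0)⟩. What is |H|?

16

|⟨(3,5)⟩| = 8 and |⟨(2,0)⟩| = 2, so |H| is a multiple of lcm(8, 2) = 8 and divides |G| = 32.
Closing under the operation: H = {(0,0), (0,2), (0,4), (0,6), (1,1), (1,3), (1,5), (1,7), (2,0), (2,2), (2,4), (2,6), (3,1), (3,3), (3,5), (3,7)}, so |H| = 16.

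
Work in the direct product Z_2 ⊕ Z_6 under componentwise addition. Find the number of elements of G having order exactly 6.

An element (a,b) has order lcm(ord(a), ord(b)); count pairs with lcm equal to 6.
Enumerating gives 6 such elements.

6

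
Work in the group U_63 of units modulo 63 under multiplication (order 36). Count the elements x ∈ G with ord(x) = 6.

24

Enumerating element orders in G gives 24 elements of order 6.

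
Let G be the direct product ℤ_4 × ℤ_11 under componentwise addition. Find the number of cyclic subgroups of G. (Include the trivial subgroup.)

A cyclic subgroup of order d is generated by each of its φ(d) elements of order d, so the cyclic subgroups of order d number (#elements of order d)/φ(d).
Cyclic subgroups by order — order 1: 1; order 2: 1; order 4: 1; order 11: 1; order 22: 1; order 44: 1.
Total: 6.

6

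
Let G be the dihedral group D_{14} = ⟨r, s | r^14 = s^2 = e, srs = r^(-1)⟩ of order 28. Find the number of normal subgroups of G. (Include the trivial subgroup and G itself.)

G has 28 subgroups. Checking conjugation-invariance by order — order 1: 1/1 normal; order 2: 1/15 normal; order 4: 0/7 normal; order 7: 1/1 normal; order 14: 3/3 normal; order 28: 1/1 normal.
Total normal subgroups: 7.

7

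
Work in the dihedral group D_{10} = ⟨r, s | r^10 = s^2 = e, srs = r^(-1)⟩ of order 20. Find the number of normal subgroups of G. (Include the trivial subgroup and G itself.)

G has 22 subgroups. Checking conjugation-invariance by order — order 1: 1/1 normal; order 2: 1/11 normal; order 4: 0/5 normal; order 5: 1/1 normal; order 10: 3/3 normal; order 20: 1/1 normal.
Total normal subgroups: 7.

7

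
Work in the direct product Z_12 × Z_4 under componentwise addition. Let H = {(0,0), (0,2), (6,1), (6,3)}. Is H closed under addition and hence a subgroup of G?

Yes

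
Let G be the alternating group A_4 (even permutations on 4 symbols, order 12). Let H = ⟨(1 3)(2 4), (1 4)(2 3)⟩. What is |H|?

4

|⟨(1 3)(2 4)⟩| = 2 and |⟨(1 4)(2 3)⟩| = 2, so |H| is a multiple of lcm(2, 2) = 2 and divides |G| = 12.
Closing under the operation: H = {e, (1 2)(3 4), (1 3)(2 4), (1 4)(2 3)}, so |H| = 4.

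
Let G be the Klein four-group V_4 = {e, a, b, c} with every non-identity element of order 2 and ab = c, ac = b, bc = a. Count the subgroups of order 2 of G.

|G| = 4 and 2 | 4, so subgroups of order 2 are possible by Lagrange.
The subgroups of order 2 are: {e, a}; {e, b}; {e, c}.
So G has 3 subgroups of order 2.

3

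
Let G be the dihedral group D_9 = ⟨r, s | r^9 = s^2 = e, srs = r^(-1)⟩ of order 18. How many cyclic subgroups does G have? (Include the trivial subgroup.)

12

Group the elements of G by the cyclic subgroup they generate; each cyclic subgroup of order d accounts for φ(d) elements.
Cyclic subgroups by order — order 1: 1; order 2: 9; order 3: 1; order 9: 1.
Total: 12.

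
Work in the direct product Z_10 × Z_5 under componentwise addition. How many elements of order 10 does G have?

24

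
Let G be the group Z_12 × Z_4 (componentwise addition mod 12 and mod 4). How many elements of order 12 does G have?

An element (a,b) has order lcm(ord(a), ord(b)); count pairs with lcm equal to 12.
Enumerating gives 24 such elements.

24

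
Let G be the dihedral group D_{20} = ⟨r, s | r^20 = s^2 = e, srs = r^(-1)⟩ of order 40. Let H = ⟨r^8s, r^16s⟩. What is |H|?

10

|⟨r^8s⟩| = 2 and |⟨r^16s⟩| = 2, so |H| is a multiple of lcm(2, 2) = 2 and divides |G| = 40.
Closing under the operation: H = {e, r^4, r^8, r^12, r^16, s, r^4s, r^8s, r^12s, r^16s}, so |H| = 10.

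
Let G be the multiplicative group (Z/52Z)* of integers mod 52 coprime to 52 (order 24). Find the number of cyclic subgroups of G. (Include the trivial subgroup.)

Each element a generates a cyclic subgroup ⟨a⟩; distinct elements may generate the same one (a cyclic group of order d has φ(d) generators).
Cyclic subgroups by order — order 1: 1; order 2: 3; order 3: 1; order 4: 2; order 6: 3; order 12: 2.
Total: 12.

12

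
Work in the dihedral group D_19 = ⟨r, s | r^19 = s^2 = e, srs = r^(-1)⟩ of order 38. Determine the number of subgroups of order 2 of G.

19

|G| = 38 and 2 | 38, so subgroups of order 2 are possible by Lagrange.
The subgroups of order 2 are: {e, r^10s}; {e, r^11s}; {e, r^12s}; {e, r^13s}; … (19 in all).
So G has 19 subgroups of order 2.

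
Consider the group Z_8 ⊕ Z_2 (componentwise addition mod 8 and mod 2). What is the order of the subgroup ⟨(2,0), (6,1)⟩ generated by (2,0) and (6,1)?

8

|⟨(2,0)⟩| = 4 and |⟨(6,1)⟩| = 4, so |H| is a multiple of lcm(4, 4) = 4 and divides |G| = 16.
Closing under the operation: H = {(0,0), (0,1), (2,0), (2,1), (4,0), (4,1), (6,0), (6,1)}, so |H| = 8.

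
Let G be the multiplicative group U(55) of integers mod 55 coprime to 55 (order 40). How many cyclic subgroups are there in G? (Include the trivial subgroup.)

12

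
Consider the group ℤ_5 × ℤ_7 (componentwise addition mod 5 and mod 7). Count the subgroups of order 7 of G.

|G| = 35 and 7 | 35, so subgroups of order 7 are possible by Lagrange.
The subgroups of order 7 are: {(0,0), (0,1), (0,2), (0,3), (0,4), (0,5), (0,6)}.
So G has 1 subgroup of order 7.

1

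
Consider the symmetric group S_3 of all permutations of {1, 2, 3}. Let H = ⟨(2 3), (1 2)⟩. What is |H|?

6

|⟨(2 3)⟩| = 2 and |⟨(1 2)⟩| = 2, so |H| is a multiple of lcm(2, 2) = 2 and divides |G| = 6.
Closing {(2 3), (1 2)} under the group operation gives all of G, so |H| = 6.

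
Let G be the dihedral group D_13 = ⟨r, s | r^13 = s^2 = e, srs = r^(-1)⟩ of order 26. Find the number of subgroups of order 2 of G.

|G| = 26 and 2 | 26, so subgroups of order 2 are possible by Lagrange.
The subgroups of order 2 are: {e, r^10s}; {e, r^11s}; {e, r^12s}; {e, r^2s}; … (13 in all).
So G has 13 subgroups of order 2.

13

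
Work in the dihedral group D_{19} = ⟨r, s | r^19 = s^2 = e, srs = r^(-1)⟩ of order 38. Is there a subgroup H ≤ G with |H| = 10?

10 does not divide |G| = 38, so by Lagrange no subgroup of order 10 exists.

No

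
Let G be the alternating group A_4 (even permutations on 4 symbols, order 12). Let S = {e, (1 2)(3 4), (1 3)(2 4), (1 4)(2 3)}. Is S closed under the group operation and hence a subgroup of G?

Yes

|S| = 4 divides |G| = 12, consistent with Lagrange.
S contains the identity, every element's inverse is in S, and S is closed under ∘: it is a subgroup.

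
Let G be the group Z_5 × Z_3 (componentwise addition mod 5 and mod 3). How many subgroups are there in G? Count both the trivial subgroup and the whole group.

4

|G| = 15, so by Lagrange every subgroup order divides 15. Divisors: 1, 3, 5, 15.
Subgroups by order — order 1: 1; order 3: 1; order 5: 1; order 15: 1.
Total: 1 + 1 + 1 + 1 = 4.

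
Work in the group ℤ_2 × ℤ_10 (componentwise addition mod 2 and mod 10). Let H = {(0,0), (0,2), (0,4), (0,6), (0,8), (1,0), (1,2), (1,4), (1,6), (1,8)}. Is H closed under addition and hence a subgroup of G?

|H| = 10 divides |G| = 20, consistent with Lagrange.
H contains the identity, every element's inverse is in H, and H is closed under +: it is a subgroup.
In fact H = ⟨(1,2)⟩.

Yes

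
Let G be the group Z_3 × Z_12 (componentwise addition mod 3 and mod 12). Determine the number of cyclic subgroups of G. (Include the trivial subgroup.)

A cyclic subgroup of order d is generated by each of its φ(d) elements of order d, so the cyclic subgroups of order d number (#elements of order d)/φ(d).
Cyclic subgroups by order — order 1: 1; order 2: 1; order 3: 4; order 4: 1; order 6: 4; order 12: 4.
Total: 15.

15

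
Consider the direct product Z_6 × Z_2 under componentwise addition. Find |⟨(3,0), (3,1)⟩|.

4

|⟨(3,0)⟩| = 2 and |⟨(3,1)⟩| = 2, so |H| is a multiple of lcm(2, 2) = 2 and divides |G| = 12.
Closing under the operation: H = {(0,0), (0,1), (3,0), (3,1)}, so |H| = 4.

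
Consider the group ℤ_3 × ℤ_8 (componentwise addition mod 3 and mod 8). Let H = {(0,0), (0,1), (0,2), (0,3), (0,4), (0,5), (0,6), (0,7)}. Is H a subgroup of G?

Yes

|H| = 8 divides |G| = 24, consistent with Lagrange.
H contains the identity, every element's inverse is in H, and H is closed under +: it is a subgroup.
In fact H = ⟨(0,1)⟩.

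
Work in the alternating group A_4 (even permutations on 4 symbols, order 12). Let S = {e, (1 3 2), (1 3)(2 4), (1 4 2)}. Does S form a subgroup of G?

(1 3 2) ∈ S but its inverse (1 2 3) ∉ S, so S is not a subgroup.

No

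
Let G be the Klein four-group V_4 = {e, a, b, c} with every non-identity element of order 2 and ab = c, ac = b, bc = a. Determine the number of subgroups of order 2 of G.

3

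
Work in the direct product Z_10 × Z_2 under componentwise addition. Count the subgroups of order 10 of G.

|G| = 20 and 10 | 20, so subgroups of order 10 are possible by Lagrange.
The subgroups of order 10 are: {(0,0), (0,1), (2,0), (2,1), (4,0), (4,1), (6,0), (6,1), (8,0), (8,1)}; {(0,0), (1,0), (2,0), (3,0), (4,0), (5,0), (6,0), (7,0), (8,0), (9,0)}; {(0,0), (1,1), (2,0), (3,1), (4,0), (5,1), (6,0), (7,1), (8,0), (9,1)}.
So G has 3 subgroups of order 10.

3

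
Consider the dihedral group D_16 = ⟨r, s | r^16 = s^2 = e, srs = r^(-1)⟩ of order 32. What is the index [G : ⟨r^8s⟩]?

16

|⟨r^8s⟩| = 2 and |G| = 32.
By Lagrange, [G : H] = |G|/|H| = 32/2 = 16.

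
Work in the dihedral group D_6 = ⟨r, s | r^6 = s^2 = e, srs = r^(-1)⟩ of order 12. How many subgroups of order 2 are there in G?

7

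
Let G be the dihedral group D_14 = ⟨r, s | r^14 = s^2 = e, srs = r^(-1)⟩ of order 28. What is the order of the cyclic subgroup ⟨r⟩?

14

Computing powers of r: the smallest k with (r)^k = e is k = 14.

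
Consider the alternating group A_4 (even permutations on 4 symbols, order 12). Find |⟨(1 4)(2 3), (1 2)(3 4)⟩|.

|⟨(1 4)(2 3)⟩| = 2 and |⟨(1 2)(3 4)⟩| = 2, so |H| is a multiple of lcm(2, 2) = 2 and divides |G| = 12.
Closing under the operation: H = {e, (1 2)(3 4), (1 3)(2 4), (1 4)(2 3)}, so |H| = 4.

4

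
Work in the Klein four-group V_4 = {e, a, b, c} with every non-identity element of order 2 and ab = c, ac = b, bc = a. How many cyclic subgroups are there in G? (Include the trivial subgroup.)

Each element a generates a cyclic subgroup ⟨a⟩; distinct elements may generate the same one (a cyclic group of order d has φ(d) generators).
Cyclic subgroups by order — order 1: 1; order 2: 3.
Total: 4.

4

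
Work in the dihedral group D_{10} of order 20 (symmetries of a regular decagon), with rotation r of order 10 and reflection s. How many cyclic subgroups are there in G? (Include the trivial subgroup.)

14

Each element a generates a cyclic subgroup ⟨a⟩; distinct elements may generate the same one (a cyclic group of order d has φ(d) generators).
Cyclic subgroups by order — order 1: 1; order 2: 11; order 5: 1; order 10: 1.
Total: 14.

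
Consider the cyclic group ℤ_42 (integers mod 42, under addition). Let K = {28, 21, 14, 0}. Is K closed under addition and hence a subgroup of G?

No

|K| = 4 does not divide |G| = 42, so by Lagrange K is not a subgroup.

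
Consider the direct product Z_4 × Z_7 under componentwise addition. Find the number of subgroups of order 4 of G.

1

|G| = 28 and 4 | 28, so subgroups of order 4 are possible by Lagrange.
The subgroups of order 4 are: {(0,0), (1,0), (2,0), (3,0)}.
So G has 1 subgroup of order 4.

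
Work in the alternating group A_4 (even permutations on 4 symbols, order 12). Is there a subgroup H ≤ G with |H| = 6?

6 | 12, so Lagrange does not rule it out; but checking all subgroups of G, none has order 6.
(A_4 is the standard example that the converse of Lagrange fails.)

No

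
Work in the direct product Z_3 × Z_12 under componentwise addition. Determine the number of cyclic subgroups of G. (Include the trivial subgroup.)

A cyclic subgroup of order d is generated by each of its φ(d) elements of order d, so the cyclic subgroups of order d number (#elements of order d)/φ(d).
Cyclic subgroups by order — order 1: 1; order 2: 1; order 3: 4; order 4: 1; order 6: 4; order 12: 4.
Total: 15.

15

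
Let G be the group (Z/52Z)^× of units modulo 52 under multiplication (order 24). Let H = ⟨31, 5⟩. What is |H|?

|⟨31⟩| = 4 and |⟨5⟩| = 4, so |H| is a multiple of lcm(4, 4) = 4 and divides |G| = 24.
Closing under the operation: H = {1, 5, 21, 25, 27, 31, 47, 51}, so |H| = 8.

8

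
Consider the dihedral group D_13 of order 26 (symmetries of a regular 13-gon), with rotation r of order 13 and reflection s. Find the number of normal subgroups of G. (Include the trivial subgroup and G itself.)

3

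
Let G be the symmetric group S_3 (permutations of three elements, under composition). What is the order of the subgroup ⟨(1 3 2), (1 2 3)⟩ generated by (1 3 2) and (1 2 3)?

|⟨(1 3 2)⟩| = 3 and |⟨(1 2 3)⟩| = 3, so |H| is a multiple of lcm(3, 3) = 3 and divides |G| = 6.
Closing under the operation: H = {e, (1 2 3), (1 3 2)}, so |H| = 3.

3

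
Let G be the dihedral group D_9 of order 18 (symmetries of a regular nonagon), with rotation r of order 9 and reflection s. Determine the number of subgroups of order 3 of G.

|G| = 18 and 3 | 18, so subgroups of order 3 are possible by Lagrange.
The subgroups of order 3 are: {e, r^3, r^6}.
So G has 1 subgroup of order 3.

1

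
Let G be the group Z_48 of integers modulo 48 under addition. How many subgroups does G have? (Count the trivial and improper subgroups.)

10

A cyclic group of order 48 has exactly one subgroup for each divisor of 48.
Divisors of 48: 1, 2, 3, 4, 6, 8, 12, 16, 24, 48.
So Z_48 has 10 subgroups.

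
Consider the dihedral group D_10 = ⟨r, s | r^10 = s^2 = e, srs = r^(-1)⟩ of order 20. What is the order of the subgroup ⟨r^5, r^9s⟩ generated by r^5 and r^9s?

|⟨r^5⟩| = 2 and |⟨r^9s⟩| = 2, so |H| is a multiple of lcm(2, 2) = 2 and divides |G| = 20.
Closing under the operation: H = {e, r^5, r^4s, r^9s}, so |H| = 4.

4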